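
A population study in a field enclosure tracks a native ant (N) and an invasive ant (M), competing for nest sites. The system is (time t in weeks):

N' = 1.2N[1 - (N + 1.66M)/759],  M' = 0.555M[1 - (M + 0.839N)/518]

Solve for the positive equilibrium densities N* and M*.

Setting both brackets to zero gives the nullclines N + 1.66M = 759 and 0.839N + M = 518.
Substituting M = 518 - 0.839N into the first: N(1 - 1.66·0.839) = 759 - 1.66·518.
So N* = -101/-0.393 = 257, and then M* = 518 - 0.839·257 = 302.

N* ≈ 257, M* ≈ 302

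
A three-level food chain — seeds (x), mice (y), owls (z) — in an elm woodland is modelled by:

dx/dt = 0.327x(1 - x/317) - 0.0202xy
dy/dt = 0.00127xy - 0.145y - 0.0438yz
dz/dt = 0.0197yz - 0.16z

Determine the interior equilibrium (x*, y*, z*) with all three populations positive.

From dz/dt = 0: 0.0197y* = 0.16, so y* = 8.12.
From dx/dt = 0: 0.327(1 - x*/317) = 0.0202·8.12, giving x* = 317·(1 - 0.502) = 158.
From dy/dt = 0: 0.00127·158 - 0.145 = 0.0438z*, so z* = 0.0556/0.0438 = 1.27.

x* ≈ 158, y* ≈ 8.12, z* ≈ 1.27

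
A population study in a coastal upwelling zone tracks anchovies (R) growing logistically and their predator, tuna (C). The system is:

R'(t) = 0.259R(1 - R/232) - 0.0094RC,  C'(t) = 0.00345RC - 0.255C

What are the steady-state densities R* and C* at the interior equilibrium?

From dC/dt = 0 with C > 0: 0.00345R* = 0.255, so R* = 73.9.
Substitute into dR/dt = 0: 0.259(1 - 73.9/232) = 0.0094C*.
The bracket is 0.681, giving C* = 0.176/0.0094 = 18.8.

R* ≈ 73.9, C* ≈ 18.8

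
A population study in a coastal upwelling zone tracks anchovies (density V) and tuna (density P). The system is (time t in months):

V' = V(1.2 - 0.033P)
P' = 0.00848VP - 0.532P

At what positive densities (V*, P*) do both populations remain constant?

Set dP/dt = 0 with P > 0: 0.00848V - 0.532 = 0, so V* = 0.532/0.00848 = 62.7.
Set dV/dt = 0 with V > 0: 1.2 - 0.033P = 0, so P* = 1.2/0.033 = 36.4.

V* ≈ 62.7, P* ≈ 36.4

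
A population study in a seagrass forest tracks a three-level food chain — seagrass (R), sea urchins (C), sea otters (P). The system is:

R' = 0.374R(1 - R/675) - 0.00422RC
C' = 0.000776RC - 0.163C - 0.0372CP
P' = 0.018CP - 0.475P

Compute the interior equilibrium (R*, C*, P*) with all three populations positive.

From dP/dt = 0: 0.018C* = 0.475, so C* = 26.4.
From dR/dt = 0: 0.374(1 - R*/675) = 0.00422·26.4, giving R* = 675·(1 - 0.298) = 474.
From dC/dt = 0: 0.000776·474 - 0.163 = 0.0372P*, so P* = 0.205/0.0372 = 5.51.

R* ≈ 474, C* ≈ 26.4, P* ≈ 5.51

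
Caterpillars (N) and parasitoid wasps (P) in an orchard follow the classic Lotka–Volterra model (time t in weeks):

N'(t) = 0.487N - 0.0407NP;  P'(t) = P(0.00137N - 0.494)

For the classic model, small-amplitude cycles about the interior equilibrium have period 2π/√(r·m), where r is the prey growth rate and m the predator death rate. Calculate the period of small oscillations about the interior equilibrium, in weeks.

T ≈ 12.8 weeks

Here r = 0.487 and m = 0.494, so r·m = 0.241.
ω = √0.241 = 0.49 per week, hence T = 2π/ω ≈ 12.8 weeks.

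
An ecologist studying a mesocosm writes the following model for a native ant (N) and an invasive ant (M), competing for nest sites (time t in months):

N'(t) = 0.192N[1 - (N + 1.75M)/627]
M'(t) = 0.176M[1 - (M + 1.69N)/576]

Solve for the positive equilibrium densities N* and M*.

Setting both brackets to zero gives the nullclines N + 1.75M = 627 and 1.69N + M = 576.
Substituting M = 576 - 1.69N into the first: N(1 - 1.75·1.69) = 627 - 1.75·576.
So N* = -381/-1.96 = 195, and then M* = 576 - 1.69·195 = 247.

N* ≈ 195, M* ≈ 247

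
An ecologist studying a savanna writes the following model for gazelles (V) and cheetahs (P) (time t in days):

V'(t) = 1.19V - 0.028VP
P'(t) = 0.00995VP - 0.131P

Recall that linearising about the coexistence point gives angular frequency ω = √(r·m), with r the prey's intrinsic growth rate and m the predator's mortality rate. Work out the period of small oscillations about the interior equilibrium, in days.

Here r = 1.19 and m = 0.131, so r·m = 0.156.
ω = √0.156 = 0.395 per day, hence T = 2π/ω ≈ 15.9 days.

T ≈ 15.9 days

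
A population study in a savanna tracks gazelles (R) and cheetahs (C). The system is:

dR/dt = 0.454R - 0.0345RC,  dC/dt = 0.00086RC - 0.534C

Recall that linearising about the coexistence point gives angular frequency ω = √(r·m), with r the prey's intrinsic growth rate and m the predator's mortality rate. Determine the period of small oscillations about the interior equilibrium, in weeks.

T ≈ 12.8 weeks

Here r = 0.454 and m = 0.534, so r·m = 0.242.
ω = √0.242 = 0.492 per week, hence T = 2π/ω ≈ 12.8 weeks.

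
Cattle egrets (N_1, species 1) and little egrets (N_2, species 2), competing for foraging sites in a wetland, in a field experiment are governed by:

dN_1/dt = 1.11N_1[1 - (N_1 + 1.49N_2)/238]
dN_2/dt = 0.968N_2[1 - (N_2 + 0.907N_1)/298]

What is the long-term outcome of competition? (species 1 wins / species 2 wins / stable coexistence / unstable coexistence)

species 2 excludes species 1

Compare the nullcline intercepts: K1/α12 = 238/1.49 = 160 < K2 = 298; K2/α21 = 298/0.907 = 329 > K1 = 238.
Since the inequalities point opposite ways, species 2 can invade but species 1 cannot.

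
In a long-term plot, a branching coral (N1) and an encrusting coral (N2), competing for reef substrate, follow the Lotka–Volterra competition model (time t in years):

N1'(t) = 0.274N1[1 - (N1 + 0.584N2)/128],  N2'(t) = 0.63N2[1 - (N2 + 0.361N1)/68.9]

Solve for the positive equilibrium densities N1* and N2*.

N1* ≈ 111, N2* ≈ 28.8

Setting both brackets to zero gives the nullclines N1 + 0.584N2 = 128 and 0.361N1 + N2 = 68.9.
Substituting N2 = 68.9 - 0.361N1 into the first: N1(1 - 0.584·0.361) = 128 - 0.584·68.9.
So N1* = 87.8/0.789 = 111, and then N2* = 68.9 - 0.361·111 = 28.8.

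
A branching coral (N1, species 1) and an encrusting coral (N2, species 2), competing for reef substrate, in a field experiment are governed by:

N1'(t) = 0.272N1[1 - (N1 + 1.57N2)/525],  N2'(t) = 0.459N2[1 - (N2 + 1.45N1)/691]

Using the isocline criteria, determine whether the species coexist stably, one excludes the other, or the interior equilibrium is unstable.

unstable coexistence (outcome depends on initial conditions)

Compare the nullcline intercepts: K1/α12 = 525/1.57 = 334 < K2 = 691; K2/α21 = 691/1.45 = 477 < K1 = 525.
Since both are reversed, neither can invade when rare; the interior point is a saddle.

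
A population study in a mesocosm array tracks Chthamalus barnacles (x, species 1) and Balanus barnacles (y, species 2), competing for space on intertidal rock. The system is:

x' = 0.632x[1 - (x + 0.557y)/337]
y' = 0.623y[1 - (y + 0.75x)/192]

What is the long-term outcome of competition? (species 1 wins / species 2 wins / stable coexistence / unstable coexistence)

species 1 excludes species 2

Compare the nullcline intercepts: K1/α12 = 337/0.557 = 605 > K2 = 192; K2/α21 = 192/0.75 = 256 < K1 = 337.
Since the inequalities point opposite ways, species 1 can invade but species 2 cannot.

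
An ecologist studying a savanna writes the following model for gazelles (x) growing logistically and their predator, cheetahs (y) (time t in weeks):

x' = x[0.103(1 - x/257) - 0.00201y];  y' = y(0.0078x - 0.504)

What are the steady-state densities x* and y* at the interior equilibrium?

x* ≈ 64.6, y* ≈ 38.4

From dy/dt = 0 with y > 0: 0.0078x* = 0.504, so x* = 64.6.
Substitute into dx/dt = 0: 0.103(1 - 64.6/257) = 0.00201y*.
The bracket is 0.749, giving y* = 0.0771/0.00201 = 38.4.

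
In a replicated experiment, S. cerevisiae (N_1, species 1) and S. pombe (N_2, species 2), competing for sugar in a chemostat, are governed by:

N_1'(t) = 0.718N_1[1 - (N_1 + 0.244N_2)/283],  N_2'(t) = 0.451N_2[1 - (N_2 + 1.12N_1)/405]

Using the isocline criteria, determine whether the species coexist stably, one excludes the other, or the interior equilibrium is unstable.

Compare the nullcline intercepts: K1/α12 = 283/0.244 = 1160 > K2 = 405; K2/α21 = 405/1.12 = 362 > K1 = 283.
Since both inequalities hold, each species can invade when rare, so the interior equilibrium is stable.

stable coexistence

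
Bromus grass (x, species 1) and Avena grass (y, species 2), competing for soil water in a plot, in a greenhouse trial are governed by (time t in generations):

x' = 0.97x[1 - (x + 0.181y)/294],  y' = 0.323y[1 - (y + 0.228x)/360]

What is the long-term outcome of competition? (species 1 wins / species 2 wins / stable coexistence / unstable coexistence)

Compare the nullcline intercepts: K1/α12 = 294/0.181 = 1620 > K2 = 360; K2/α21 = 360/0.228 = 1580 > K1 = 294.
Since both inequalities hold, each species can invade when rare, so the interior equilibrium is stable.

stable coexistence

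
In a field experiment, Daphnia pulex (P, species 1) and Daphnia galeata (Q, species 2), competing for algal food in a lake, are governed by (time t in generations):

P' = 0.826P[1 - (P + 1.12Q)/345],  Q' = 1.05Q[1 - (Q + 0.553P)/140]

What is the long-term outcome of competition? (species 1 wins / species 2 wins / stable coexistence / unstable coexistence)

Compare the nullcline intercepts: K1/α12 = 345/1.12 = 308 > K2 = 140; K2/α21 = 140/0.553 = 253 < K1 = 345.
Since the inequalities point opposite ways, species 1 can invade but species 2 cannot.

species 1 excludes species 2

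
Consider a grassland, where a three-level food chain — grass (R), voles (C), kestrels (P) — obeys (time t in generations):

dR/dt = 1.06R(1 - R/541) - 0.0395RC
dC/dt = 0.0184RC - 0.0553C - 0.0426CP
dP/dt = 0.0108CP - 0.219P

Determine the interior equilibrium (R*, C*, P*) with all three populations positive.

From dP/dt = 0: 0.0108C* = 0.219, so C* = 20.3.
From dR/dt = 0: 1.06(1 - R*/541) = 0.0395·20.3, giving R* = 541·(1 - 0.756) = 132.
From dC/dt = 0: 0.0184·132 - 0.0553 = 0.0426P*, so P* = 2.38/0.0426 = 55.8.

R* ≈ 132, C* ≈ 20.3, P* ≈ 55.8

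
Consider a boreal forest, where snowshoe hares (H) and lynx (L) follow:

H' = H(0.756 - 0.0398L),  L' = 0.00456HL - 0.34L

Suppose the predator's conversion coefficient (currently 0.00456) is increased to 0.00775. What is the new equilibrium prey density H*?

At the interior fixed point, setting dL/dt = 0 with L > 0 fixes H* = (predator death rate)/(HL coefficient) — independent of the other coefficients.
With the change, H* = 0.34/0.00775 = 43.9; it falls from 74.6.

H* ≈ 43.9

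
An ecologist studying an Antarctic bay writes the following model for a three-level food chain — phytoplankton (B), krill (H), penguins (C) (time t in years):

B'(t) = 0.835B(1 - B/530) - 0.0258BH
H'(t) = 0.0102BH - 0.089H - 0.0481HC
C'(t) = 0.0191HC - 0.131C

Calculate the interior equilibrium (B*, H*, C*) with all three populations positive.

From dC/dt = 0: 0.0191H* = 0.131, so H* = 6.86.
From dB/dt = 0: 0.835(1 - B*/530) = 0.0258·6.86, giving B* = 530·(1 - 0.212) = 418.
From dH/dt = 0: 0.0102·418 - 0.089 = 0.0481C*, so C* = 4.17/0.0481 = 86.7.

B* ≈ 418, H* ≈ 6.86, C* ≈ 86.7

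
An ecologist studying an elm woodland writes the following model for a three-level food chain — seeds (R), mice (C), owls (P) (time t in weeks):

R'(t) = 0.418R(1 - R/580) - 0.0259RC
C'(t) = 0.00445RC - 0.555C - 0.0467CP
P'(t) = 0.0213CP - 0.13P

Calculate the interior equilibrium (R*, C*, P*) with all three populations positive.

From dP/dt = 0: 0.0213C* = 0.13, so C* = 6.1.
From dR/dt = 0: 0.418(1 - R*/580) = 0.0259·6.1, giving R* = 580·(1 - 0.378) = 361.
From dC/dt = 0: 0.00445·361 - 0.555 = 0.0467P*, so P* = 1.05/0.0467 = 22.5.

R* ≈ 361, C* ≈ 6.1, P* ≈ 22.5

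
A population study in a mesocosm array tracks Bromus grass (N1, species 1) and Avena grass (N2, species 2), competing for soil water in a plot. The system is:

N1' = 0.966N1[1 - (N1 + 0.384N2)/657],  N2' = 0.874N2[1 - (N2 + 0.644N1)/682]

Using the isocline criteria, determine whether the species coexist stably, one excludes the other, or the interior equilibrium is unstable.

stable coexistence

Compare the nullcline intercepts: K1/α12 = 657/0.384 = 1710 > K2 = 682; K2/α21 = 682/0.644 = 1060 > K1 = 657.
Since both inequalities hold, each species can invade when rare, so the interior equilibrium is stable.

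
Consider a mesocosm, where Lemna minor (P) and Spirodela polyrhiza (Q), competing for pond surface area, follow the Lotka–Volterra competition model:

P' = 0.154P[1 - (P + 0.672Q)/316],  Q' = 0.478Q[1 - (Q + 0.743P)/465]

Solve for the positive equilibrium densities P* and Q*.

Setting both brackets to zero gives the nullclines P + 0.672Q = 316 and 0.743P + Q = 465.
Substituting Q = 465 - 0.743P into the first: P(1 - 0.672·0.743) = 316 - 0.672·465.
So P* = 3.52/0.501 = 7.03, and then Q* = 465 - 0.743·7.03 = 460.

P* ≈ 7.03, Q* ≈ 460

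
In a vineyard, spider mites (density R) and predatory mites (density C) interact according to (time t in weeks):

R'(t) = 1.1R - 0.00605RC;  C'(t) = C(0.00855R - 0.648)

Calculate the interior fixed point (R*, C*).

R* ≈ 75.8, C* ≈ 182

Set dC/dt = 0 with C > 0: 0.00855R - 0.648 = 0, so R* = 0.648/0.00855 = 75.8.
Set dR/dt = 0 with R > 0: 1.1 - 0.00605C = 0, so C* = 1.1/0.00605 = 182.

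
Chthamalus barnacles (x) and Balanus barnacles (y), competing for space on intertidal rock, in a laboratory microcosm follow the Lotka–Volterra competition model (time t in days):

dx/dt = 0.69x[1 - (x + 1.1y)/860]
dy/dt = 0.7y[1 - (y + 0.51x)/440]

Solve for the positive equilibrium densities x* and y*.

x* ≈ 856, y* ≈ 3.19

Setting both brackets to zero gives the nullclines x + 1.1y = 860 and 0.51x + y = 440.
Substituting y = 440 - 0.51x into the first: x(1 - 1.1·0.51) = 860 - 1.1·440.
So x* = 376/0.439 = 856, and then y* = 440 - 0.51·856 = 3.19.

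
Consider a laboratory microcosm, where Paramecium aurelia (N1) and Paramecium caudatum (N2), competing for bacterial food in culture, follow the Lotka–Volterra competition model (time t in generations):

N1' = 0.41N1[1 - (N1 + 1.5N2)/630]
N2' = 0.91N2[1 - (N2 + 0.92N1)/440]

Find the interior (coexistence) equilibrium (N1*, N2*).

N1* ≈ 78.9, N2* ≈ 367

Setting both brackets to zero gives the nullclines N1 + 1.5N2 = 630 and 0.92N1 + N2 = 440.
Substituting N2 = 440 - 0.92N1 into the first: N1(1 - 1.5·0.92) = 630 - 1.5·440.
So N1* = -30/-0.38 = 78.9, and then N2* = 440 - 0.92·78.9 = 367.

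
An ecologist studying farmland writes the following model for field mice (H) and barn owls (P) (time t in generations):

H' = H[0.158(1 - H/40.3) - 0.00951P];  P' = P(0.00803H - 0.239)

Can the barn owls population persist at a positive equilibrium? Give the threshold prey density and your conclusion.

The predator equation gives dP/dt > 0 only when H > 0.239/0.00803 = 29.8.
Without the predator, H → K = 40.3. Since 40.3 > 29.8, the predator can invade and persist.

Threshold H = 29.8; K > 29.8, so yes, the predator persists.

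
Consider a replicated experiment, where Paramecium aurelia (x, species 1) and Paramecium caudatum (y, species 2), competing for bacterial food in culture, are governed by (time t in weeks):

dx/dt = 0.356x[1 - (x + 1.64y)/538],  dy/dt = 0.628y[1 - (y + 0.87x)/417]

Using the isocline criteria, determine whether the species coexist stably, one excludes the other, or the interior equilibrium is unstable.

Compare the nullcline intercepts: K1/α12 = 538/1.64 = 328 < K2 = 417; K2/α21 = 417/0.87 = 479 < K1 = 538.
Since both are reversed, neither can invade when rare; the interior point is a saddle.

unstable coexistence (outcome depends on initial conditions)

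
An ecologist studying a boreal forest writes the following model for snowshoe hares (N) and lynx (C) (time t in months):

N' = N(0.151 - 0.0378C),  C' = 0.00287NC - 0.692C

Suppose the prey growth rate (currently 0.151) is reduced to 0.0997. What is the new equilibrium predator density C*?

At the interior fixed point, setting dN/dt = 0 with N > 0 fixes C* = (prey growth rate)/(NC coefficient) — independent of the other coefficients.
With the change, C* = 0.0997/0.0378 = 2.64; it falls from 3.99.

C* ≈ 2.64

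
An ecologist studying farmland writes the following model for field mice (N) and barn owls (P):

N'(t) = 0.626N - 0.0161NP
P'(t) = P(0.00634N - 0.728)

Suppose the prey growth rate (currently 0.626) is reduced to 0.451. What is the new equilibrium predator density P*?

P* ≈ 28

At the interior fixed point, setting dN/dt = 0 with N > 0 fixes P* = (prey growth rate)/(NP coefficient) — independent of the other coefficients.
With the change, P* = 0.451/0.0161 = 28; it falls from 38.9.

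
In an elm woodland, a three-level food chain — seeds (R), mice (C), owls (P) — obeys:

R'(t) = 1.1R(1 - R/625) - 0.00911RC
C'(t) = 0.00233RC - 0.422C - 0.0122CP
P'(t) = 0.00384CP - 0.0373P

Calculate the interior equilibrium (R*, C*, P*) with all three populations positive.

From dP/dt = 0: 0.00384C* = 0.0373, so C* = 9.71.
From dR/dt = 0: 1.1(1 - R*/625) = 0.00911·9.71, giving R* = 625·(1 - 0.0804) = 575.
From dC/dt = 0: 0.00233·575 - 0.422 = 0.0122P*, so P* = 0.917/0.0122 = 75.2.

R* ≈ 575, C* ≈ 9.71, P* ≈ 75.2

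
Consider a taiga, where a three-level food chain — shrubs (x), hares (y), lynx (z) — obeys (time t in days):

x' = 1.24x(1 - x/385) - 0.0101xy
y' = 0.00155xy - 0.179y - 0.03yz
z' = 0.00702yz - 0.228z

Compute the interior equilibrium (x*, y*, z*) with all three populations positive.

x* ≈ 283, y* ≈ 32.5, z* ≈ 8.66

From dz/dt = 0: 0.00702y* = 0.228, so y* = 32.5.
From dx/dt = 0: 1.24(1 - x*/385) = 0.0101·32.5, giving x* = 385·(1 - 0.265) = 283.
From dy/dt = 0: 0.00155·283 - 0.179 = 0.03z*, so z* = 0.26/0.03 = 8.66.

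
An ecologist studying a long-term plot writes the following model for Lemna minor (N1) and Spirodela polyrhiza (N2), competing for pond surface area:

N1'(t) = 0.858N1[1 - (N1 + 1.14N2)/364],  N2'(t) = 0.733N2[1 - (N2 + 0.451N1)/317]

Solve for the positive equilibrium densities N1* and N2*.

N1* ≈ 5.39, N2* ≈ 315

Setting both brackets to zero gives the nullclines N1 + 1.14N2 = 364 and 0.451N1 + N2 = 317.
Substituting N2 = 317 - 0.451N1 into the first: N1(1 - 1.14·0.451) = 364 - 1.14·317.
So N1* = 2.62/0.486 = 5.39, and then N2* = 317 - 0.451·5.39 = 315.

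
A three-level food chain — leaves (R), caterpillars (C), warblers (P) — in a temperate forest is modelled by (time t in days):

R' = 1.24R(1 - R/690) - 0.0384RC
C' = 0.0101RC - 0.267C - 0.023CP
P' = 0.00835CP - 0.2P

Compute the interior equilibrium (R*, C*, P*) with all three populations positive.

R* ≈ 178, C* ≈ 24, P* ≈ 66.6

From dP/dt = 0: 0.00835C* = 0.2, so C* = 24.
From dR/dt = 0: 1.24(1 - R*/690) = 0.0384·24, giving R* = 690·(1 - 0.742) = 178.
From dC/dt = 0: 0.0101·178 - 0.267 = 0.023P*, so P* = 1.53/0.023 = 66.6.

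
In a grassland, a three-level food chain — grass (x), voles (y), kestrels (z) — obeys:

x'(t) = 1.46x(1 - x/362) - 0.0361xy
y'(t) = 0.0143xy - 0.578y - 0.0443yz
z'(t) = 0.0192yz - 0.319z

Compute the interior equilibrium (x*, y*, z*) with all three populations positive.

x* ≈ 213, y* ≈ 16.6, z* ≈ 55.8

From dz/dt = 0: 0.0192y* = 0.319, so y* = 16.6.
From dx/dt = 0: 1.46(1 - x*/362) = 0.0361·16.6, giving x* = 362·(1 - 0.411) = 213.
From dy/dt = 0: 0.0143·213 - 0.578 = 0.0443z*, so z* = 2.47/0.0443 = 55.8.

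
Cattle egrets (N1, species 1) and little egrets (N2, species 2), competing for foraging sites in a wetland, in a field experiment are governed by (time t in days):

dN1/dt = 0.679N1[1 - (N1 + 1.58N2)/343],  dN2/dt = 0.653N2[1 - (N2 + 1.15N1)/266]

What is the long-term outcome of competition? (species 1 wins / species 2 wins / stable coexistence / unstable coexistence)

unstable coexistence (outcome depends on initial conditions)

Compare the nullcline intercepts: K1/α12 = 343/1.58 = 217 < K2 = 266; K2/α21 = 266/1.15 = 231 < K1 = 343.
Since both are reversed, neither can invade when rare; the interior point is a saddle.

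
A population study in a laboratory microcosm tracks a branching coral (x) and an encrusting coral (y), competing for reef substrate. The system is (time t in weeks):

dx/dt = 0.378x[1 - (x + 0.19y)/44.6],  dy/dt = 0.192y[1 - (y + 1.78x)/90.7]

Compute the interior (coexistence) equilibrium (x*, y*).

x* ≈ 41.4, y* ≈ 17.1

Setting both brackets to zero gives the nullclines x + 0.19y = 44.6 and 1.78x + y = 90.7.
Substituting y = 90.7 - 1.78x into the first: x(1 - 0.19·1.78) = 44.6 - 0.19·90.7.
So x* = 27.4/0.662 = 41.4, and then y* = 90.7 - 1.78·41.4 = 17.1.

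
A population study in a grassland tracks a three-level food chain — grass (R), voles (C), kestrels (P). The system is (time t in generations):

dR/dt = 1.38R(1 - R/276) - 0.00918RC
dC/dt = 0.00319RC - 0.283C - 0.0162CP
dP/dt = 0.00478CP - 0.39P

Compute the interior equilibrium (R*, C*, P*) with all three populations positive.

R* ≈ 126, C* ≈ 81.6, P* ≈ 7.38

From dP/dt = 0: 0.00478C* = 0.39, so C* = 81.6.
From dR/dt = 0: 1.38(1 - R*/276) = 0.00918·81.6, giving R* = 276·(1 - 0.543) = 126.
From dC/dt = 0: 0.00319·126 - 0.283 = 0.0162P*, so P* = 0.12/0.0162 = 7.38.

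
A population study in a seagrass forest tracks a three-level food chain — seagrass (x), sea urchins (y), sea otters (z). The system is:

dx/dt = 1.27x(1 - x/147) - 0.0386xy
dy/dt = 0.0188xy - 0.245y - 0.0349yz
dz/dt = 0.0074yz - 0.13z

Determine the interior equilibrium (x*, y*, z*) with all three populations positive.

From dz/dt = 0: 0.0074y* = 0.13, so y* = 17.6.
From dx/dt = 0: 1.27(1 - x*/147) = 0.0386·17.6, giving x* = 147·(1 - 0.534) = 68.5.
From dy/dt = 0: 0.0188·68.5 - 0.245 = 0.0349z*, so z* = 1.04/0.0349 = 29.9.

x* ≈ 68.5, y* ≈ 17.6, z* ≈ 29.9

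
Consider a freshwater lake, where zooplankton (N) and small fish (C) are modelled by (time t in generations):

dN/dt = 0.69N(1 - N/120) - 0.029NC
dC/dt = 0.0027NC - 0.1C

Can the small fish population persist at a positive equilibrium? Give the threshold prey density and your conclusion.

Threshold N = 37; K > 37, so yes, the predator persists.

The predator equation gives dC/dt > 0 only when N > 0.1/0.0027 = 37.
Without the predator, N → K = 120. Since 120 > 37, the predator can invade and persist.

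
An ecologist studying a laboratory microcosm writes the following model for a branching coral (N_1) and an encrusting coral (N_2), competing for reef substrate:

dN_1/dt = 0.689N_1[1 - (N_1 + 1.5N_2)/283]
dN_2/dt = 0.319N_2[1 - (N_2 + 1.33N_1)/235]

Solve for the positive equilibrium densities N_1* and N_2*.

Setting both brackets to zero gives the nullclines N_1 + 1.5N_2 = 283 and 1.33N_1 + N_2 = 235.
Substituting N_2 = 235 - 1.33N_1 into the first: N_1(1 - 1.5·1.33) = 283 - 1.5·235.
So N_1* = -69.5/-0.995 = 69.8, and then N_2* = 235 - 1.33·69.8 = 142.

N_1* ≈ 69.8, N_2* ≈ 142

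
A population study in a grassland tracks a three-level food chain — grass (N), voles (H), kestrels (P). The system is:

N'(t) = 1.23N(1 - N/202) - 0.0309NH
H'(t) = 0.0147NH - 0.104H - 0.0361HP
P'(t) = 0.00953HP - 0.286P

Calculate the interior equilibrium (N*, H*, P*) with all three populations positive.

From dP/dt = 0: 0.00953H* = 0.286, so H* = 30.
From dN/dt = 0: 1.23(1 - N*/202) = 0.0309·30, giving N* = 202·(1 - 0.754) = 49.7.
From dH/dt = 0: 0.0147·49.7 - 0.104 = 0.0361P*, so P* = 0.627/0.0361 = 17.4.

N* ≈ 49.7, H* ≈ 30, P* ≈ 17.4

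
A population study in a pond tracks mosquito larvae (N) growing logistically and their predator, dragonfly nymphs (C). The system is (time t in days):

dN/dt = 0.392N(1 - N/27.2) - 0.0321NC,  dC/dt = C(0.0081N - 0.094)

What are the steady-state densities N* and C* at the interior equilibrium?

From dC/dt = 0 with C > 0: 0.0081N* = 0.094, so N* = 11.6.
Substitute into dN/dt = 0: 0.392(1 - 11.6/27.2) = 0.0321C*.
The bracket is 0.573, giving C* = 0.225/0.0321 = 7.

N* ≈ 11.6, C* ≈ 7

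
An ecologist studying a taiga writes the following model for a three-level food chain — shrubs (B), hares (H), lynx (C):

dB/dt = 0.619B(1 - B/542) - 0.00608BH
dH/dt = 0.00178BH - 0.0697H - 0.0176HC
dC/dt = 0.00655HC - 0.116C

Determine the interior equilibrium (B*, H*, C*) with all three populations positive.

From dC/dt = 0: 0.00655H* = 0.116, so H* = 17.7.
From dB/dt = 0: 0.619(1 - B*/542) = 0.00608·17.7, giving B* = 542·(1 - 0.174) = 448.
From dH/dt = 0: 0.00178·448 - 0.0697 = 0.0176C*, so C* = 0.727/0.0176 = 41.3.

B* ≈ 448, H* ≈ 17.7, C* ≈ 41.3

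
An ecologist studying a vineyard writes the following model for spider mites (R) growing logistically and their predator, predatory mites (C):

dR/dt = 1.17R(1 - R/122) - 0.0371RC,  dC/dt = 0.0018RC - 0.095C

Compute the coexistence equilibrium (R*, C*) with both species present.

From dC/dt = 0 with C > 0: 0.0018R* = 0.095, so R* = 52.8.
Substitute into dR/dt = 0: 1.17(1 - 52.8/122) = 0.0371C*.
The bracket is 0.567, giving C* = 0.664/0.0371 = 17.9.

R* ≈ 52.8, C* ≈ 17.9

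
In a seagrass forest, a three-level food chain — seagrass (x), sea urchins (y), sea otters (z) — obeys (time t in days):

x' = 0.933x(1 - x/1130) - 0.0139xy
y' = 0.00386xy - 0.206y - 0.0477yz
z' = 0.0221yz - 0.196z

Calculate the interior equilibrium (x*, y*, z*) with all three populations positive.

x* ≈ 981, y* ≈ 8.87, z* ≈ 75

From dz/dt = 0: 0.0221y* = 0.196, so y* = 8.87.
From dx/dt = 0: 0.933(1 - x*/1130) = 0.0139·8.87, giving x* = 1130·(1 - 0.132) = 981.
From dy/dt = 0: 0.00386·981 - 0.206 = 0.0477z*, so z* = 3.58/0.0477 = 75.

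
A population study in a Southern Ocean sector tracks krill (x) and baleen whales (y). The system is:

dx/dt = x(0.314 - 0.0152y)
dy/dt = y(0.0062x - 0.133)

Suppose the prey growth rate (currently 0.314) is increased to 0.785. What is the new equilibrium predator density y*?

At the interior fixed point, setting dx/dt = 0 with x > 0 fixes y* = (prey growth rate)/(xy coefficient) — independent of the other coefficients.
With the change, y* = 0.785/0.0152 = 51.6; it rises from 20.7.

y* ≈ 51.6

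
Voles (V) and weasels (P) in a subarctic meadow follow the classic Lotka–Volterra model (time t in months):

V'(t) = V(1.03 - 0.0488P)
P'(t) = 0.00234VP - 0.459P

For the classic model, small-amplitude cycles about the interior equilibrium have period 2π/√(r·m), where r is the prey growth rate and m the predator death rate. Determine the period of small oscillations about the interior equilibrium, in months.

Here r = 1.03 and m = 0.459, so r·m = 0.473.
ω = √0.473 = 0.688 per month, hence T = 2π/ω ≈ 9.14 months.

T ≈ 9.14 months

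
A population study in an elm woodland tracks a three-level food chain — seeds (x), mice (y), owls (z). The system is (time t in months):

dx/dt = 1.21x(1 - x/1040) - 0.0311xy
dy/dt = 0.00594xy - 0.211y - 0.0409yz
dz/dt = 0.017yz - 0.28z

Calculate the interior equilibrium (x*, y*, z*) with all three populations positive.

x* ≈ 600, y* ≈ 16.5, z* ≈ 81.9

From dz/dt = 0: 0.017y* = 0.28, so y* = 16.5.
From dx/dt = 0: 1.21(1 - x*/1040) = 0.0311·16.5, giving x* = 1040·(1 - 0.423) = 600.
From dy/dt = 0: 0.00594·600 - 0.211 = 0.0409z*, so z* = 3.35/0.0409 = 81.9.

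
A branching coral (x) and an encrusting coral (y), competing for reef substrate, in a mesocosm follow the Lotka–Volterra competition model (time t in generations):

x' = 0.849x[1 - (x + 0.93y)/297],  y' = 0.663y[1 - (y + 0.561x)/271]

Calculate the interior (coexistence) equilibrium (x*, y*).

x* ≈ 94, y* ≈ 218

Setting both brackets to zero gives the nullclines x + 0.93y = 297 and 0.561x + y = 271.
Substituting y = 271 - 0.561x into the first: x(1 - 0.93·0.561) = 297 - 0.93·271.
So x* = 45/0.478 = 94, and then y* = 271 - 0.561·94 = 218.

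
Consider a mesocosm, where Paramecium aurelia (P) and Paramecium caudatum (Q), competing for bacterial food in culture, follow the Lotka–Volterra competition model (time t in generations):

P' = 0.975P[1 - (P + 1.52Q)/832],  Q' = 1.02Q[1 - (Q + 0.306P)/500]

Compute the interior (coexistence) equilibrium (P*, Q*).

P* ≈ 135, Q* ≈ 459

Setting both brackets to zero gives the nullclines P + 1.52Q = 832 and 0.306P + Q = 500.
Substituting Q = 500 - 0.306P into the first: P(1 - 1.52·0.306) = 832 - 1.52·500.
So P* = 72/0.535 = 135, and then Q* = 500 - 0.306·135 = 459.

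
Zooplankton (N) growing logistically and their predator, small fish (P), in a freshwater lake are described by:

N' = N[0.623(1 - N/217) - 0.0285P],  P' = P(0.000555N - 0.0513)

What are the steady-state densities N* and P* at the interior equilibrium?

N* ≈ 92.4, P* ≈ 12.5

From dP/dt = 0 with P > 0: 0.000555N* = 0.0513, so N* = 92.4.
Substitute into dN/dt = 0: 0.623(1 - 92.4/217) = 0.0285P*.
The bracket is 0.574, giving P* = 0.358/0.0285 = 12.5.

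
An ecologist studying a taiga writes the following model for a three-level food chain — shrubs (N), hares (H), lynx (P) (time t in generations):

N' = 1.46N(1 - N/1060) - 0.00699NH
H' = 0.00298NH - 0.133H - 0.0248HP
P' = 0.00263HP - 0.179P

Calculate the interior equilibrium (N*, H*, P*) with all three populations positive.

N* ≈ 715, H* ≈ 68.1, P* ≈ 80.5

From dP/dt = 0: 0.00263H* = 0.179, so H* = 68.1.
From dN/dt = 0: 1.46(1 - N*/1060) = 0.00699·68.1, giving N* = 1060·(1 - 0.326) = 715.
From dH/dt = 0: 0.00298·715 - 0.133 = 0.0248P*, so P* = 2/0.0248 = 80.5.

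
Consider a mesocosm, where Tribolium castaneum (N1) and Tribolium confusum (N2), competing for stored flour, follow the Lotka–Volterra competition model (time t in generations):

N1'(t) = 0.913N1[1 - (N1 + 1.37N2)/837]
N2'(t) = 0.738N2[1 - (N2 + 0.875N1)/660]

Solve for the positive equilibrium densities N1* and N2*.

N1* ≈ 338, N2* ≈ 364

Setting both brackets to zero gives the nullclines N1 + 1.37N2 = 837 and 0.875N1 + N2 = 660.
Substituting N2 = 660 - 0.875N1 into the first: N1(1 - 1.37·0.875) = 837 - 1.37·660.
So N1* = -67.2/-0.199 = 338, and then N2* = 660 - 0.875·338 = 364.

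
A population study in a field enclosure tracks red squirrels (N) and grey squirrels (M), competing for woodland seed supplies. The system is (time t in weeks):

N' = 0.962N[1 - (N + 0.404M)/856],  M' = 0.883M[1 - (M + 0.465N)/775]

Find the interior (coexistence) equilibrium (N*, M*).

Setting both brackets to zero gives the nullclines N + 0.404M = 856 and 0.465N + M = 775.
Substituting M = 775 - 0.465N into the first: N(1 - 0.404·0.465) = 856 - 0.404·775.
So N* = 543/0.812 = 668, and then M* = 775 - 0.465·668 = 464.

N* ≈ 668, M* ≈ 464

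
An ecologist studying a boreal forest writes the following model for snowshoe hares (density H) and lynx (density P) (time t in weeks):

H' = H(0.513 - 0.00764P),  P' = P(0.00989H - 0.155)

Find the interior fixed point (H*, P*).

Set dP/dt = 0 with P > 0: 0.00989H - 0.155 = 0, so H* = 0.155/0.00989 = 15.7.
Set dH/dt = 0 with H > 0: 0.513 - 0.00764P = 0, so P* = 0.513/0.00764 = 67.1.

H* ≈ 15.7, P* ≈ 67.1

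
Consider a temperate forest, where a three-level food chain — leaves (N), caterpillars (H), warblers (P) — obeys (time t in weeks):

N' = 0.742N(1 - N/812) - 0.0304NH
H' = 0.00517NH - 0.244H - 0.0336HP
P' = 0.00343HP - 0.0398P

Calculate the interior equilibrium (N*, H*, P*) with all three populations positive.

From dP/dt = 0: 0.00343H* = 0.0398, so H* = 11.6.
From dN/dt = 0: 0.742(1 - N*/812) = 0.0304·11.6, giving N* = 812·(1 - 0.475) = 426.
From dH/dt = 0: 0.00517·426 - 0.244 = 0.0336P*, so P* = 1.96/0.0336 = 58.3.

N* ≈ 426, H* ≈ 11.6, P* ≈ 58.3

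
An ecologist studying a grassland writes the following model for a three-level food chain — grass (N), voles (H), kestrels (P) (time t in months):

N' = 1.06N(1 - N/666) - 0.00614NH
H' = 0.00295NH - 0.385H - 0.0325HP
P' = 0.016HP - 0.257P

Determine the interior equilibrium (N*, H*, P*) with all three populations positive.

N* ≈ 604, H* ≈ 16.1, P* ≈ 43

From dP/dt = 0: 0.016H* = 0.257, so H* = 16.1.
From dN/dt = 0: 1.06(1 - N*/666) = 0.00614·16.1, giving N* = 666·(1 - 0.093) = 604.
From dH/dt = 0: 0.00295·604 - 0.385 = 0.0325P*, so P* = 1.4/0.0325 = 43.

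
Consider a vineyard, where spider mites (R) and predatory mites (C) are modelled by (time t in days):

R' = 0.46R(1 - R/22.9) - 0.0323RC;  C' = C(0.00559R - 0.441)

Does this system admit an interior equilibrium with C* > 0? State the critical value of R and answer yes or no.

Threshold R = 78.9; K < 78.9, so no, the predator goes extinct.

The predator equation gives dC/dt > 0 only when R > 0.441/0.00559 = 78.9.
Without the predator, R → K = 22.9. Since 22.9 < 78.9, the predator cannot invade.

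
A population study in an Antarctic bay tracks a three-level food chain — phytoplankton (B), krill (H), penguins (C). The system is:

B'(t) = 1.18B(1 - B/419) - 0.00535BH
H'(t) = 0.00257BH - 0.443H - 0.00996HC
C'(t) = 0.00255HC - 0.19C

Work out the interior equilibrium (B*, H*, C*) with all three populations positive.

B* ≈ 277, H* ≈ 74.5, C* ≈ 27.1

From dC/dt = 0: 0.00255H* = 0.19, so H* = 74.5.
From dB/dt = 0: 1.18(1 - B*/419) = 0.00535·74.5, giving B* = 419·(1 - 0.338) = 277.
From dH/dt = 0: 0.00257·277 - 0.443 = 0.00996C*, so C* = 0.27/0.00996 = 27.1.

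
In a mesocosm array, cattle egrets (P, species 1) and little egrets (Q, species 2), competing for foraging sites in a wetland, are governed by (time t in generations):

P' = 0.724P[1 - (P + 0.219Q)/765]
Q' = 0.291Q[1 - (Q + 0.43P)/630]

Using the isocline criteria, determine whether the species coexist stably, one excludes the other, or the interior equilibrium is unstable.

Compare the nullcline intercepts: K1/α12 = 765/0.219 = 3490 > K2 = 630; K2/α21 = 630/0.43 = 1470 > K1 = 765.
Since both inequalities hold, each species can invade when rare, so the interior equilibrium is stable.

stable coexistence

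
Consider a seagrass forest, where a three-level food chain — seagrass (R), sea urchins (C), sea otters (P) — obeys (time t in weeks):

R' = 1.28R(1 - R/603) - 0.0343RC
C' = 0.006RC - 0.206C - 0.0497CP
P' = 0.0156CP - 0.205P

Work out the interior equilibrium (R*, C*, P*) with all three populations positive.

R* ≈ 391, C* ≈ 13.1, P* ≈ 43

From dP/dt = 0: 0.0156C* = 0.205, so C* = 13.1.
From dR/dt = 0: 1.28(1 - R*/603) = 0.0343·13.1, giving R* = 603·(1 - 0.352) = 391.
From dC/dt = 0: 0.006·391 - 0.206 = 0.0497P*, so P* = 2.14/0.0497 = 43.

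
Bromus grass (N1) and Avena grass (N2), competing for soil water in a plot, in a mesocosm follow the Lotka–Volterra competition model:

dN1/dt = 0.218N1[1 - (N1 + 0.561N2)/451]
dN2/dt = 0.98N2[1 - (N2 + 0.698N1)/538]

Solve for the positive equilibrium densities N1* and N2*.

N1* ≈ 245, N2* ≈ 367

Setting both brackets to zero gives the nullclines N1 + 0.561N2 = 451 and 0.698N1 + N2 = 538.
Substituting N2 = 538 - 0.698N1 into the first: N1(1 - 0.561·0.698) = 451 - 0.561·538.
So N1* = 149/0.608 = 245, and then N2* = 538 - 0.698·245 = 367.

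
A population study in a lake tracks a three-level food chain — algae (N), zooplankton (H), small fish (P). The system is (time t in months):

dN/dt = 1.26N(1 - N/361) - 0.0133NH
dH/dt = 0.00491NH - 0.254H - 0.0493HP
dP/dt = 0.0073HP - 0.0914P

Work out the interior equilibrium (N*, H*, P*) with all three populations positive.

From dP/dt = 0: 0.0073H* = 0.0914, so H* = 12.5.
From dN/dt = 0: 1.26(1 - N*/361) = 0.0133·12.5, giving N* = 361·(1 - 0.132) = 313.
From dH/dt = 0: 0.00491·313 - 0.254 = 0.0493P*, so P* = 1.28/0.0493 = 26.

N* ≈ 313, H* ≈ 12.5, P* ≈ 26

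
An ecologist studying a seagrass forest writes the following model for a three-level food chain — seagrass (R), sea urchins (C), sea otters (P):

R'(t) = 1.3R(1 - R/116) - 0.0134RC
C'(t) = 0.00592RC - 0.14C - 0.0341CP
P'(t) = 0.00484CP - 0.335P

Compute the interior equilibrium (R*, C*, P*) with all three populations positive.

From dP/dt = 0: 0.00484C* = 0.335, so C* = 69.2.
From dR/dt = 0: 1.3(1 - R*/116) = 0.0134·69.2, giving R* = 116·(1 - 0.713) = 33.2.
From dC/dt = 0: 0.00592·33.2 - 0.14 = 0.0341P*, so P* = 0.0568/0.0341 = 1.67.

R* ≈ 33.2, C* ≈ 69.2, P* ≈ 1.67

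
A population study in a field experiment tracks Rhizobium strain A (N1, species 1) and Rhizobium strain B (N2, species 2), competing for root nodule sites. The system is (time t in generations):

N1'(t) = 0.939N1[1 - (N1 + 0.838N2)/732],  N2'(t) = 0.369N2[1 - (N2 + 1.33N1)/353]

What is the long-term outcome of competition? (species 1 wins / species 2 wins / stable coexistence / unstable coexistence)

species 1 excludes species 2

Compare the nullcline intercepts: K1/α12 = 732/0.838 = 874 > K2 = 353; K2/α21 = 353/1.33 = 265 < K1 = 732.
Since the inequalities point opposite ways, species 1 can invade but species 2 cannot.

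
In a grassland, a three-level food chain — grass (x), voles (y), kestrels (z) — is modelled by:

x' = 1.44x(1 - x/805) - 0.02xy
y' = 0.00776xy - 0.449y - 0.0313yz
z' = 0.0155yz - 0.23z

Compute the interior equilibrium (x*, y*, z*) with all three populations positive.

x* ≈ 639, y* ≈ 14.8, z* ≈ 144

From dz/dt = 0: 0.0155y* = 0.23, so y* = 14.8.
From dx/dt = 0: 1.44(1 - x*/805) = 0.02·14.8, giving x* = 805·(1 - 0.206) = 639.
From dy/dt = 0: 0.00776·639 - 0.449 = 0.0313z*, so z* = 4.51/0.0313 = 144.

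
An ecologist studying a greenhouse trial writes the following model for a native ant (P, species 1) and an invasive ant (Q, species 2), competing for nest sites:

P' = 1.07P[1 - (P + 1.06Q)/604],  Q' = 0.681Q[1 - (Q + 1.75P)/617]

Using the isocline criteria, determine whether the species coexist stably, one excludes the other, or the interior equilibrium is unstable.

Compare the nullcline intercepts: K1/α12 = 604/1.06 = 570 < K2 = 617; K2/α21 = 617/1.75 = 353 < K1 = 604.
Since both are reversed, neither can invade when rare; the interior point is a saddle.

unstable coexistence (outcome depends on initial conditions)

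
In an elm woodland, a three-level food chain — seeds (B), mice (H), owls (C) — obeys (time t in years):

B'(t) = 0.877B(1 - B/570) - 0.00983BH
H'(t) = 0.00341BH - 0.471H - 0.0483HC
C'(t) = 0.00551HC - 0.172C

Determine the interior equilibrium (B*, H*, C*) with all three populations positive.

From dC/dt = 0: 0.00551H* = 0.172, so H* = 31.2.
From dB/dt = 0: 0.877(1 - B*/570) = 0.00983·31.2, giving B* = 570·(1 - 0.35) = 371.
From dH/dt = 0: 0.00341·371 - 0.471 = 0.0483C*, so C* = 0.793/0.0483 = 16.4.

B* ≈ 371, H* ≈ 31.2, C* ≈ 16.4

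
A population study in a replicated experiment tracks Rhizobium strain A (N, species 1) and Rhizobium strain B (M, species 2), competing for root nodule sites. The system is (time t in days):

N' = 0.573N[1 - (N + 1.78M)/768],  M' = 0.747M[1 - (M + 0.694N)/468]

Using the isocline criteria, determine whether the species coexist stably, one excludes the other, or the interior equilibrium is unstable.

unstable coexistence (outcome depends on initial conditions)

Compare the nullcline intercepts: K1/α12 = 768/1.78 = 431 < K2 = 468; K2/α21 = 468/0.694 = 674 < K1 = 768.
Since both are reversed, neither can invade when rare; the interior point is a saddle.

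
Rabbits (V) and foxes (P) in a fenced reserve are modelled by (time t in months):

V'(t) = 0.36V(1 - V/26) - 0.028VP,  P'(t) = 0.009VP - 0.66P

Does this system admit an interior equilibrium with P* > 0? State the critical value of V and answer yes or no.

The predator equation gives dP/dt > 0 only when V > 0.66/0.009 = 73.3.
Without the predator, V → K = 26. Since 26 < 73.3, the predator cannot invade.

Threshold V = 73.3; K < 73.3, so no, the predator goes extinct.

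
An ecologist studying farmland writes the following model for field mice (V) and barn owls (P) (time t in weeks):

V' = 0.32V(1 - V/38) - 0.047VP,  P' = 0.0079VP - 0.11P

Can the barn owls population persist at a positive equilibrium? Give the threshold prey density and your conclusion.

The predator equation gives dP/dt > 0 only when V > 0.11/0.0079 = 13.9.
Without the predator, V → K = 38. Since 38 > 13.9, the predator can invade and persist.

Threshold V = 13.9; K > 13.9, so yes, the predator persists.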